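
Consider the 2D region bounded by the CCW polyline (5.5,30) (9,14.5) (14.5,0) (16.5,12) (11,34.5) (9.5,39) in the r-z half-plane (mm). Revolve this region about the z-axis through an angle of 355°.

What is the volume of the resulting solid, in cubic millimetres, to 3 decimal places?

Profile (r,z), 6 vertices: (5.5,30) (9,14.5) (14.5,0) (16.5,12) (11,34.5) (9.5,39)
edge 0: (5.5,30)→(9,14.5)  cross = 5.5·14.5 − 9·30 = -190.2500; (r_i+r_j)·cross = 14.5·-190.2500 = -2758.6250
edge 1: (9,14.5)→(14.5,0)  cross = 9·0 − 14.5·14.5 = -210.2500; (r_i+r_j)·cross = 23.5·-210.2500 = -4940.8750
edge 2: (14.5,0)→(16.5,12)  cross = 14.5·12 − 16.5·0 = 174.0000; (r_i+r_j)·cross = 31·174.0000 = 5394.0000
edge 3: (16.5,12)→(11,34.5)  cross = 16.5·34.5 − 11·12 = 437.2500; (r_i+r_j)·cross = 27.5·437.2500 = 12024.3750
edge 4: (11,34.5)→(9.5,39)  cross = 11·39 − 9.5·34.5 = 101.2500; (r_i+r_j)·cross = 20.5·101.2500 = 2075.6250
edge 5: (9.5,39)→(5.5,30)  cross = 9.5·30 − 5.5·39 = 70.5000; (r_i+r_j)·cross = 15·70.5000 = 1057.5000
Σcross = 382.5000 → A = |Σcross|/2 = 191.2500 mm²
Σ(r_i+r_j)·cross = 12852.0000 → first moment M = |Σ|/6 = 2142.0000
R_c = M/A = 2142.0000/191.2500 = 11.2000 mm
θ = 355° = 6.195919 rad
V = θ·R_c·A = 6.195919·11.2000·191.2500 = 13271.658 mm³

Volume = 13271.658 mm³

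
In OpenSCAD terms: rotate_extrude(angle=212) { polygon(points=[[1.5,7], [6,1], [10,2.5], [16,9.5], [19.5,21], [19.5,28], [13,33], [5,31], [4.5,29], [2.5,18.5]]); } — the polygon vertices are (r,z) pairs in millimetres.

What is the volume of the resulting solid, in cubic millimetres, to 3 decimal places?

Volume = 15624.049 mm³

Profile (r,z), 10 vertices: (1.5,7) (6,1) (10,2.5) (16,9.5) (19.5,21) (19.5,28) (13,33) (5,31) (4.5,29) (2.5,18.5)
edge 0: (1.5,7)→(6,1)  cross = 1.5·1 − 6·7 = -40.5000; (r_i+r_j)·cross = 7.5·-40.5000 = -303.7500
edge 1: (6,1)→(10,2.5)  cross = 6·2.5 − 10·1 = 5.0000; (r_i+r_j)·cross = 16·5.0000 = 80.0000
edge 2: (10,2.5)→(16,9.5)  cross = 10·9.5 − 16·2.5 = 55.0000; (r_i+r_j)·cross = 26·55.0000 = 1430.0000
edge 3: (16,9.5)→(19.5,21)  cross = 16·21 − 19.5·9.5 = 150.7500; (r_i+r_j)·cross = 35.5·150.7500 = 5351.6250
edge 4: (19.5,21)→(19.5,28)  cross = 19.5·28 − 19.5·21 = 136.5000; (r_i+r_j)·cross = 39·136.5000 = 5323.5000
edge 5: (19.5,28)→(13,33)  cross = 19.5·33 − 13·28 = 279.5000; (r_i+r_j)·cross = 32.5·279.5000 = 9083.7500
edge 6: (13,33)→(5,31)  cross = 13·31 − 5·33 = 238.0000; (r_i+r_j)·cross = 18·238.0000 = 4284.0000
edge 7: (5,31)→(4.5,29)  cross = 5·29 − 4.5·31 = 5.5000; (r_i+r_j)·cross = 9.5·5.5000 = 52.2500
edge 8: (4.5,29)→(2.5,18.5)  cross = 4.5·18.5 − 2.5·29 = 10.7500; (r_i+r_j)·cross = 7·10.7500 = 75.2500
edge 9: (2.5,18.5)→(1.5,7)  cross = 2.5·7 − 1.5·18.5 = -10.2500; (r_i+r_j)·cross = 4·-10.2500 = -41.0000
Σcross = 830.2500 → A = |Σcross|/2 = 415.1250 mm²
Σ(r_i+r_j)·cross = 25335.6250 → first moment M = |Σ|/6 = 4222.6042
R_c = M/A = 4222.6042/415.1250 = 10.1719 mm
θ = 212° = 3.700098 rad
V = θ·R_c·A = 3.700098·10.1719·415.1250 = 15624.049 mm³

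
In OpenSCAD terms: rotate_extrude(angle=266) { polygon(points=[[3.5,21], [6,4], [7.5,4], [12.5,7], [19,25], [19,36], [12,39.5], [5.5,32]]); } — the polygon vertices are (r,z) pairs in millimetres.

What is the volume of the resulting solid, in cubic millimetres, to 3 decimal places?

Profile (r,z), 8 vertices: (3.5,21) (6,4) (7.5,4) (12.5,7) (19,25) (19,36) (12,39.5) (5.5,32)
edge 0: (3.5,21)→(6,4)  cross = 3.5·4 − 6·21 = -112.0000; (r_i+r_j)·cross = 9.5·-112.0000 = -1064.0000
edge 1: (6,4)→(7.5,4)  cross = 6·4 − 7.5·4 = -6.0000; (r_i+r_j)·cross = 13.5·-6.0000 = -81.0000
edge 2: (7.5,4)→(12.5,7)  cross = 7.5·7 − 12.5·4 = 2.5000; (r_i+r_j)·cross = 20·2.5000 = 50.0000
edge 3: (12.5,7)→(19,25)  cross = 12.5·25 − 19·7 = 179.5000; (r_i+r_j)·cross = 31.5·179.5000 = 5654.2500
edge 4: (19,25)→(19,36)  cross = 19·36 − 19·25 = 209.0000; (r_i+r_j)·cross = 38·209.0000 = 7942.0000
edge 5: (19,36)→(12,39.5)  cross = 19·39.5 − 12·36 = 318.5000; (r_i+r_j)·cross = 31·318.5000 = 9873.5000
edge 6: (12,39.5)→(5.5,32)  cross = 12·32 − 5.5·39.5 = 166.7500; (r_i+r_j)·cross = 17.5·166.7500 = 2918.1250
edge 7: (5.5,32)→(3.5,21)  cross = 5.5·21 − 3.5·32 = 3.5000; (r_i+r_j)·cross = 9·3.5000 = 31.5000
Σcross = 761.7500 → A = |Σcross|/2 = 380.8750 mm²
Σ(r_i+r_j)·cross = 25324.3750 → first moment M = |Σ|/6 = 4220.7292
R_c = M/A = 4220.7292/380.8750 = 11.0817 mm
θ = 266° = 4.642576 rad
V = θ·R_c·A = 4.642576·11.0817·380.8750 = 19595.055 mm³

Volume = 19595.055 mm³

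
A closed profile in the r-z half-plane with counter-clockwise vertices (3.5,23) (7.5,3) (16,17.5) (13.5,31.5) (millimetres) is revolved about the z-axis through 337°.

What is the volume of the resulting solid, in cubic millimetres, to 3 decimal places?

Profile (r,z), 4 vertices: (3.5,23) (7.5,3) (16,17.5) (13.5,31.5)
edge 0: (3.5,23)→(7.5,3)  cross = 3.5·3 − 7.5·23 = -162.0000; (r_i+r_j)·cross = 11·-162.0000 = -1782.0000
edge 1: (7.5,3)→(16,17.5)  cross = 7.5·17.5 − 16·3 = 83.2500; (r_i+r_j)·cross = 23.5·83.2500 = 1956.3750
edge 2: (16,17.5)→(13.5,31.5)  cross = 16·31.5 − 13.5·17.5 = 267.7500; (r_i+r_j)·cross = 29.5·267.7500 = 7898.6250
edge 3: (13.5,31.5)→(3.5,23)  cross = 13.5·23 − 3.5·31.5 = 200.2500; (r_i+r_j)·cross = 17·200.2500 = 3404.2500
Σcross = 389.2500 → A = |Σcross|/2 = 194.6250 mm²
Σ(r_i+r_j)·cross = 11477.2500 → first moment M = |Σ|/6 = 1912.8750
R_c = M/A = 1912.8750/194.6250 = 9.8285 mm
θ = 337° = 5.881760 rad
V = θ·R_c·A = 5.881760·9.8285·194.6250 = 11251.071 mm³

Volume = 11251.071 mm³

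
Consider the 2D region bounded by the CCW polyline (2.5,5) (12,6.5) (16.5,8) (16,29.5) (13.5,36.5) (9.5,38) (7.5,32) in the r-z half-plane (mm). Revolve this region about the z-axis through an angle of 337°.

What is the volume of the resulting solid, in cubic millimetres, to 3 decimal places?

Profile (r,z), 7 vertices: (2.5,5) (12,6.5) (16.5,8) (16,29.5) (13.5,36.5) (9.5,38) (7.5,32)
edge 0: (2.5,5)→(12,6.5)  cross = 2.5·6.5 − 12·5 = -43.7500; (r_i+r_j)·cross = 14.5·-43.7500 = -634.3750
edge 1: (12,6.5)→(16.5,8)  cross = 12·8 − 16.5·6.5 = -11.2500; (r_i+r_j)·cross = 28.5·-11.2500 = -320.6250
edge 2: (16.5,8)→(16,29.5)  cross = 16.5·29.5 − 16·8 = 358.7500; (r_i+r_j)·cross = 32.5·358.7500 = 11659.3750
edge 3: (16,29.5)→(13.5,36.5)  cross = 16·36.5 − 13.5·29.5 = 185.7500; (r_i+r_j)·cross = 29.5·185.7500 = 5479.6250
edge 4: (13.5,36.5)→(9.5,38)  cross = 13.5·38 − 9.5·36.5 = 166.2500; (r_i+r_j)·cross = 23·166.2500 = 3823.7500
edge 5: (9.5,38)→(7.5,32)  cross = 9.5·32 − 7.5·38 = 19.0000; (r_i+r_j)·cross = 17·19.0000 = 323.0000
edge 6: (7.5,32)→(2.5,5)  cross = 7.5·5 − 2.5·32 = -42.5000; (r_i+r_j)·cross = 10·-42.5000 = -425.0000
Σcross = 632.2500 → A = |Σcross|/2 = 316.1250 mm²
Σ(r_i+r_j)·cross = 19905.7500 → first moment M = |Σ|/6 = 3317.6250
R_c = M/A = 3317.6250/316.1250 = 10.4947 mm
θ = 337° = 5.881760 rad
V = θ·R_c·A = 5.881760·10.4947·316.1250 = 19513.473 mm³

Volume = 19513.473 mm³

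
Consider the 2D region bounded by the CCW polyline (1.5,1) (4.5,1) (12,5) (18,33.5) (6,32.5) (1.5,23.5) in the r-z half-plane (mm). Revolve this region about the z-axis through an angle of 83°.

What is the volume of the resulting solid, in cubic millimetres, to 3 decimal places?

Volume = 4665.020 mm³

Profile (r,z), 6 vertices: (1.5,1) (4.5,1) (12,5) (18,33.5) (6,32.5) (1.5,23.5)
edge 0: (1.5,1)→(4.5,1)  cross = 1.5·1 − 4.5·1 = -3.0000; (r_i+r_j)·cross = 6·-3.0000 = -18.0000
edge 1: (4.5,1)→(12,5)  cross = 4.5·5 − 12·1 = 10.5000; (r_i+r_j)·cross = 16.5·10.5000 = 173.2500
edge 2: (12,5)→(18,33.5)  cross = 12·33.5 − 18·5 = 312.0000; (r_i+r_j)·cross = 30·312.0000 = 9360.0000
edge 3: (18,33.5)→(6,32.5)  cross = 18·32.5 − 6·33.5 = 384.0000; (r_i+r_j)·cross = 24·384.0000 = 9216.0000
edge 4: (6,32.5)→(1.5,23.5)  cross = 6·23.5 − 1.5·32.5 = 92.2500; (r_i+r_j)·cross = 7.5·92.2500 = 691.8750
edge 5: (1.5,23.5)→(1.5,1)  cross = 1.5·1 − 1.5·23.5 = -33.7500; (r_i+r_j)·cross = 3·-33.7500 = -101.2500
Σcross = 762.0000 → A = |Σcross|/2 = 381.0000 mm²
Σ(r_i+r_j)·cross = 19321.8750 → first moment M = |Σ|/6 = 3220.3125
R_c = M/A = 3220.3125/381.0000 = 8.4523 mm
θ = 83° = 1.448623 rad
V = θ·R_c·A = 1.448623·8.4523·381.0000 = 4665.020 mm³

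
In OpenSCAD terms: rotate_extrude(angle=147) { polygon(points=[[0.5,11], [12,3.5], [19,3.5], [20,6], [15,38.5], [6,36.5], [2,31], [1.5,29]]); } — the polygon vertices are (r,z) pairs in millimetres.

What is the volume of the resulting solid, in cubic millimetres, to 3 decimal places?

Profile (r,z), 8 vertices: (0.5,11) (12,3.5) (19,3.5) (20,6) (15,38.5) (6,36.5) (2,31) (1.5,29)
edge 0: (0.5,11)→(12,3.5)  cross = 0.5·3.5 − 12·11 = -130.2500; (r_i+r_j)·cross = 12.5·-130.2500 = -1628.1250
edge 1: (12,3.5)→(19,3.5)  cross = 12·3.5 − 19·3.5 = -24.5000; (r_i+r_j)·cross = 31·-24.5000 = -759.5000
edge 2: (19,3.5)→(20,6)  cross = 19·6 − 20·3.5 = 44.0000; (r_i+r_j)·cross = 39·44.0000 = 1716.0000
edge 3: (20,6)→(15,38.5)  cross = 20·38.5 − 15·6 = 680.0000; (r_i+r_j)·cross = 35·680.0000 = 23800.0000
edge 4: (15,38.5)→(6,36.5)  cross = 15·36.5 − 6·38.5 = 316.5000; (r_i+r_j)·cross = 21·316.5000 = 6646.5000
edge 5: (6,36.5)→(2,31)  cross = 6·31 − 2·36.5 = 113.0000; (r_i+r_j)·cross = 8·113.0000 = 904.0000
edge 6: (2,31)→(1.5,29)  cross = 2·29 − 1.5·31 = 11.5000; (r_i+r_j)·cross = 3.5·11.5000 = 40.2500
edge 7: (1.5,29)→(0.5,11)  cross = 1.5·11 − 0.5·29 = 2.0000; (r_i+r_j)·cross = 2·2.0000 = 4.0000
Σcross = 1012.2500 → A = |Σcross|/2 = 506.1250 mm²
Σ(r_i+r_j)·cross = 30723.1250 → first moment M = |Σ|/6 = 5120.5208
R_c = M/A = 5120.5208/506.1250 = 10.1171 mm
θ = 147° = 2.565634 rad
V = θ·R_c·A = 2.565634·10.1171·506.1250 = 13137.382 mm³

Volume = 13137.382 mm³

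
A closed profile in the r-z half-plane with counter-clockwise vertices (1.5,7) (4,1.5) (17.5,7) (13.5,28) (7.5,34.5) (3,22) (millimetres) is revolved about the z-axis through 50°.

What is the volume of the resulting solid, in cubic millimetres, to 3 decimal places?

Profile (r,z), 6 vertices: (1.5,7) (4,1.5) (17.5,7) (13.5,28) (7.5,34.5) (3,22)
edge 0: (1.5,7)→(4,1.5)  cross = 1.5·1.5 − 4·7 = -25.7500; (r_i+r_j)·cross = 5.5·-25.7500 = -141.6250
edge 1: (4,1.5)→(17.5,7)  cross = 4·7 − 17.5·1.5 = 1.7500; (r_i+r_j)·cross = 21.5·1.7500 = 37.6250
edge 2: (17.5,7)→(13.5,28)  cross = 17.5·28 − 13.5·7 = 395.5000; (r_i+r_j)·cross = 31·395.5000 = 12260.5000
edge 3: (13.5,28)→(7.5,34.5)  cross = 13.5·34.5 − 7.5·28 = 255.7500; (r_i+r_j)·cross = 21·255.7500 = 5370.7500
edge 4: (7.5,34.5)→(3,22)  cross = 7.5·22 − 3·34.5 = 61.5000; (r_i+r_j)·cross = 10.5·61.5000 = 645.7500
edge 5: (3,22)→(1.5,7)  cross = 3·7 − 1.5·22 = -12.0000; (r_i+r_j)·cross = 4.5·-12.0000 = -54.0000
Σcross = 676.7500 → A = |Σcross|/2 = 338.3750 mm²
Σ(r_i+r_j)·cross = 18119.0000 → first moment M = |Σ|/6 = 3019.8333
R_c = M/A = 3019.8333/338.3750 = 8.9245 mm
θ = 50° = 0.872665 rad
V = θ·R_c·A = 0.872665·8.9245·338.3750 = 2635.302 mm³

Volume = 2635.302 mm³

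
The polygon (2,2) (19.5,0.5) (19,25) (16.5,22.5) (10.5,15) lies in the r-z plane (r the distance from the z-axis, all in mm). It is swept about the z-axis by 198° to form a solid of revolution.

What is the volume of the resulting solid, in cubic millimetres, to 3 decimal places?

Profile (r,z), 5 vertices: (2,2) (19.5,0.5) (19,25) (16.5,22.5) (10.5,15)
edge 0: (2,2)→(19.5,0.5)  cross = 2·0.5 − 19.5·2 = -38.0000; (r_i+r_j)·cross = 21.5·-38.0000 = -817.0000
edge 1: (19.5,0.5)→(19,25)  cross = 19.5·25 − 19·0.5 = 478.0000; (r_i+r_j)·cross = 38.5·478.0000 = 18403.0000
edge 2: (19,25)→(16.5,22.5)  cross = 19·22.5 − 16.5·25 = 15.0000; (r_i+r_j)·cross = 35.5·15.0000 = 532.5000
edge 3: (16.5,22.5)→(10.5,15)  cross = 16.5·15 − 10.5·22.5 = 11.2500; (r_i+r_j)·cross = 27·11.2500 = 303.7500
edge 4: (10.5,15)→(2,2)  cross = 10.5·2 − 2·15 = -9.0000; (r_i+r_j)·cross = 12.5·-9.0000 = -112.5000
Σcross = 457.2500 → A = |Σcross|/2 = 228.6250 mm²
Σ(r_i+r_j)·cross = 18309.7500 → first moment M = |Σ|/6 = 3051.6250
R_c = M/A = 3051.6250/228.6250 = 13.3477 mm
θ = 198° = 3.455752 rad
V = θ·R_c·A = 3.455752·13.3477·228.6250 = 10545.659 mm³

Volume = 10545.659 mm³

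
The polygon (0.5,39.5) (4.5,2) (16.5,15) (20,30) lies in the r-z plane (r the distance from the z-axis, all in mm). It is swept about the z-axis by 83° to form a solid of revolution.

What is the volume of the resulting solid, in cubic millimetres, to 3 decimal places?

Profile (r,z), 4 vertices: (0.5,39.5) (4.5,2) (16.5,15) (20,30)
edge 0: (0.5,39.5)→(4.5,2)  cross = 0.5·2 − 4.5·39.5 = -176.7500; (r_i+r_j)·cross = 5·-176.7500 = -883.7500
edge 1: (4.5,2)→(16.5,15)  cross = 4.5·15 − 16.5·2 = 34.5000; (r_i+r_j)·cross = 21·34.5000 = 724.5000
edge 2: (16.5,15)→(20,30)  cross = 16.5·30 − 20·15 = 195.0000; (r_i+r_j)·cross = 36.5·195.0000 = 7117.5000
edge 3: (20,30)→(0.5,39.5)  cross = 20·39.5 − 0.5·30 = 775.0000; (r_i+r_j)·cross = 20.5·775.0000 = 15887.5000
Σcross = 827.7500 → A = |Σcross|/2 = 413.8750 mm²
Σ(r_i+r_j)·cross = 22845.7500 → first moment M = |Σ|/6 = 3807.6250
R_c = M/A = 3807.6250/413.8750 = 9.1999 mm
θ = 83° = 1.448623 rad
V = θ·R_c·A = 1.448623·9.1999·413.8750 = 5515.814 mm³

Volume = 5515.814 mm³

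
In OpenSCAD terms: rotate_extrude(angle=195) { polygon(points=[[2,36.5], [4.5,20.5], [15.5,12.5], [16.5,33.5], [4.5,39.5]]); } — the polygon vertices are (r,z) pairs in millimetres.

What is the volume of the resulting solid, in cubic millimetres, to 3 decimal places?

Volume = 8542.514 mm³

Profile (r,z), 5 vertices: (2,36.5) (4.5,20.5) (15.5,12.5) (16.5,33.5) (4.5,39.5)
edge 0: (2,36.5)→(4.5,20.5)  cross = 2·20.5 − 4.5·36.5 = -123.2500; (r_i+r_j)·cross = 6.5·-123.2500 = -801.1250
edge 1: (4.5,20.5)→(15.5,12.5)  cross = 4.5·12.5 − 15.5·20.5 = -261.5000; (r_i+r_j)·cross = 20·-261.5000 = -5230.0000
edge 2: (15.5,12.5)→(16.5,33.5)  cross = 15.5·33.5 − 16.5·12.5 = 313.0000; (r_i+r_j)·cross = 32·313.0000 = 10016.0000
edge 3: (16.5,33.5)→(4.5,39.5)  cross = 16.5·39.5 − 4.5·33.5 = 501.0000; (r_i+r_j)·cross = 21·501.0000 = 10521.0000
edge 4: (4.5,39.5)→(2,36.5)  cross = 4.5·36.5 − 2·39.5 = 85.2500; (r_i+r_j)·cross = 6.5·85.2500 = 554.1250
Σcross = 514.5000 → A = |Σcross|/2 = 257.2500 mm²
Σ(r_i+r_j)·cross = 15060.0000 → first moment M = |Σ|/6 = 2510.0000
R_c = M/A = 2510.0000/257.2500 = 9.7570 mm
θ = 195° = 3.403392 rad
V = θ·R_c·A = 3.403392·9.7570·257.2500 = 8542.514 mm³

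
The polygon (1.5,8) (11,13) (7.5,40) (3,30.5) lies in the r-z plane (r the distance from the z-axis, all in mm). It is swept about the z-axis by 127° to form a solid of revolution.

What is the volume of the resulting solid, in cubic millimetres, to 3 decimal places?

Volume = 2410.148 mm³

Profile (r,z), 4 vertices: (1.5,8) (11,13) (7.5,40) (3,30.5)
edge 0: (1.5,8)→(11,13)  cross = 1.5·13 − 11·8 = -68.5000; (r_i+r_j)·cross = 12.5·-68.5000 = -856.2500
edge 1: (11,13)→(7.5,40)  cross = 11·40 − 7.5·13 = 342.5000; (r_i+r_j)·cross = 18.5·342.5000 = 6336.2500
edge 2: (7.5,40)→(3,30.5)  cross = 7.5·30.5 − 3·40 = 108.7500; (r_i+r_j)·cross = 10.5·108.7500 = 1141.8750
edge 3: (3,30.5)→(1.5,8)  cross = 3·8 − 1.5·30.5 = -21.7500; (r_i+r_j)·cross = 4.5·-21.7500 = -97.8750
Σcross = 361.0000 → A = |Σcross|/2 = 180.5000 mm²
Σ(r_i+r_j)·cross = 6524.0000 → first moment M = |Σ|/6 = 1087.3333
R_c = M/A = 1087.3333/180.5000 = 6.0240 mm
θ = 127° = 2.216568 rad
V = θ·R_c·A = 2.216568·6.0240·180.5000 = 2410.148 mm³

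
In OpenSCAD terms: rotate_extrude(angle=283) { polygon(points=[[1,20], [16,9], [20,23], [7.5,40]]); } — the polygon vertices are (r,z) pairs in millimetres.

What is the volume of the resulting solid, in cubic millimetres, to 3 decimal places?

Profile (r,z), 4 vertices: (1,20) (16,9) (20,23) (7.5,40)
edge 0: (1,20)→(16,9)  cross = 1·9 − 16·20 = -311.0000; (r_i+r_j)·cross = 17·-311.0000 = -5287.0000
edge 1: (16,9)→(20,23)  cross = 16·23 − 20·9 = 188.0000; (r_i+r_j)·cross = 36·188.0000 = 6768.0000
edge 2: (20,23)→(7.5,40)  cross = 20·40 − 7.5·23 = 627.5000; (r_i+r_j)·cross = 27.5·627.5000 = 17256.2500
edge 3: (7.5,40)→(1,20)  cross = 7.5·20 − 1·40 = 110.0000; (r_i+r_j)·cross = 8.5·110.0000 = 935.0000
Σcross = 614.5000 → A = |Σcross|/2 = 307.2500 mm²
Σ(r_i+r_j)·cross = 19672.2500 → first moment M = |Σ|/6 = 3278.7083
R_c = M/A = 3278.7083/307.2500 = 10.6711 mm
θ = 283° = 4.939282 rad
V = θ·R_c·A = 4.939282·10.6711·307.2500 = 16194.464 mm³

Volume = 16194.464 mm³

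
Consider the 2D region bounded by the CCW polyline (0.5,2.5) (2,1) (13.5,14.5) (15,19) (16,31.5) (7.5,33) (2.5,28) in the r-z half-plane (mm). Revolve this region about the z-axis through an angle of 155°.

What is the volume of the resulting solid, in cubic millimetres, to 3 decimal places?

Volume = 6615.207 mm³

Profile (r,z), 7 vertices: (0.5,2.5) (2,1) (13.5,14.5) (15,19) (16,31.5) (7.5,33) (2.5,28)
edge 0: (0.5,2.5)→(2,1)  cross = 0.5·1 − 2·2.5 = -4.5000; (r_i+r_j)·cross = 2.5·-4.5000 = -11.2500
edge 1: (2,1)→(13.5,14.5)  cross = 2·14.5 − 13.5·1 = 15.5000; (r_i+r_j)·cross = 15.5·15.5000 = 240.2500
edge 2: (13.5,14.5)→(15,19)  cross = 13.5·19 − 15·14.5 = 39.0000; (r_i+r_j)·cross = 28.5·39.0000 = 1111.5000
edge 3: (15,19)→(16,31.5)  cross = 15·31.5 − 16·19 = 168.5000; (r_i+r_j)·cross = 31·168.5000 = 5223.5000
edge 4: (16,31.5)→(7.5,33)  cross = 16·33 − 7.5·31.5 = 291.7500; (r_i+r_j)·cross = 23.5·291.7500 = 6856.1250
edge 5: (7.5,33)→(2.5,28)  cross = 7.5·28 − 2.5·33 = 127.5000; (r_i+r_j)·cross = 10·127.5000 = 1275.0000
edge 6: (2.5,28)→(0.5,2.5)  cross = 2.5·2.5 − 0.5·28 = -7.7500; (r_i+r_j)·cross = 3·-7.7500 = -23.2500
Σcross = 630.0000 → A = |Σcross|/2 = 315.0000 mm²
Σ(r_i+r_j)·cross = 14671.8750 → first moment M = |Σ|/6 = 2445.3125
R_c = M/A = 2445.3125/315.0000 = 7.7629 mm
θ = 155° = 2.705260 rad
V = θ·R_c·A = 2.705260·7.7629·315.0000 = 6615.207 mm³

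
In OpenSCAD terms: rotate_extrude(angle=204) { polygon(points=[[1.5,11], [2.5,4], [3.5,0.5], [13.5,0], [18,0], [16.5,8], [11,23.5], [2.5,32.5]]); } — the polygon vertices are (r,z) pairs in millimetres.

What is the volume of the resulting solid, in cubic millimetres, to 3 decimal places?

Volume = 10017.980 mm³

Profile (r,z), 8 vertices: (1.5,11) (2.5,4) (3.5,0.5) (13.5,0) (18,0) (16.5,8) (11,23.5) (2.5,32.5)
edge 0: (1.5,11)→(2.5,4)  cross = 1.5·4 − 2.5·11 = -21.5000; (r_i+r_j)·cross = 4·-21.5000 = -86.0000
edge 1: (2.5,4)→(3.5,0.5)  cross = 2.5·0.5 − 3.5·4 = -12.7500; (r_i+r_j)·cross = 6·-12.7500 = -76.5000
edge 2: (3.5,0.5)→(13.5,0)  cross = 3.5·0 − 13.5·0.5 = -6.7500; (r_i+r_j)·cross = 17·-6.7500 = -114.7500
edge 3: (13.5,0)→(18,0)  cross = 13.5·0 − 18·0 = 0.0000; (r_i+r_j)·cross = 31.5·0.0000 = 0.0000
edge 4: (18,0)→(16.5,8)  cross = 18·8 − 16.5·0 = 144.0000; (r_i+r_j)·cross = 34.5·144.0000 = 4968.0000
edge 5: (16.5,8)→(11,23.5)  cross = 16.5·23.5 − 11·8 = 299.7500; (r_i+r_j)·cross = 27.5·299.7500 = 8243.1250
edge 6: (11,23.5)→(2.5,32.5)  cross = 11·32.5 − 2.5·23.5 = 298.7500; (r_i+r_j)·cross = 13.5·298.7500 = 4033.1250
edge 7: (2.5,32.5)→(1.5,11)  cross = 2.5·11 − 1.5·32.5 = -21.2500; (r_i+r_j)·cross = 4·-21.2500 = -85.0000
Σcross = 680.2500 → A = |Σcross|/2 = 340.1250 mm²
Σ(r_i+r_j)·cross = 16882.0000 → first moment M = |Σ|/6 = 2813.6667
R_c = M/A = 2813.6667/340.1250 = 8.2724 mm
θ = 204° = 3.560472 rad
V = θ·R_c·A = 3.560472·8.2724·340.1250 = 10017.980 mm³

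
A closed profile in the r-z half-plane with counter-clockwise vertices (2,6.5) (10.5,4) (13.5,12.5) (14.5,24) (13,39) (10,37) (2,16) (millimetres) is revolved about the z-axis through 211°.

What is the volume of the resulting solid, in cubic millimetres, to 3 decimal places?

Volume = 9279.114 mm³

Profile (r,z), 7 vertices: (2,6.5) (10.5,4) (13.5,12.5) (14.5,24) (13,39) (10,37) (2,16)
edge 0: (2,6.5)→(10.5,4)  cross = 2·4 − 10.5·6.5 = -60.2500; (r_i+r_j)·cross = 12.5·-60.2500 = -753.1250
edge 1: (10.5,4)→(13.5,12.5)  cross = 10.5·12.5 − 13.5·4 = 77.2500; (r_i+r_j)·cross = 24·77.2500 = 1854.0000
edge 2: (13.5,12.5)→(14.5,24)  cross = 13.5·24 − 14.5·12.5 = 142.7500; (r_i+r_j)·cross = 28·142.7500 = 3997.0000
edge 3: (14.5,24)→(13,39)  cross = 14.5·39 − 13·24 = 253.5000; (r_i+r_j)·cross = 27.5·253.5000 = 6971.2500
edge 4: (13,39)→(10,37)  cross = 13·37 − 10·39 = 91.0000; (r_i+r_j)·cross = 23·91.0000 = 2093.0000
edge 5: (10,37)→(2,16)  cross = 10·16 − 2·37 = 86.0000; (r_i+r_j)·cross = 12·86.0000 = 1032.0000
edge 6: (2,16)→(2,6.5)  cross = 2·6.5 − 2·16 = -19.0000; (r_i+r_j)·cross = 4·-19.0000 = -76.0000
Σcross = 571.2500 → A = |Σcross|/2 = 285.6250 mm²
Σ(r_i+r_j)·cross = 15118.1250 → first moment M = |Σ|/6 = 2519.6875
R_c = M/A = 2519.6875/285.6250 = 8.8217 mm
θ = 211° = 3.682645 rad
V = θ·R_c·A = 3.682645·8.8217·285.6250 = 9279.114 mm³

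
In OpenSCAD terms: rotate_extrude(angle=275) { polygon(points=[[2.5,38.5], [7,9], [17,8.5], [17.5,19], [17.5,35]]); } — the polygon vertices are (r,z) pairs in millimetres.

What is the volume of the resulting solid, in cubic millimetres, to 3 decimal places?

Volume = 18355.582 mm³

Profile (r,z), 5 vertices: (2.5,38.5) (7,9) (17,8.5) (17.5,19) (17.5,35)
edge 0: (2.5,38.5)→(7,9)  cross = 2.5·9 − 7·38.5 = -247.0000; (r_i+r_j)·cross = 9.5·-247.0000 = -2346.5000
edge 1: (7,9)→(17,8.5)  cross = 7·8.5 − 17·9 = -93.5000; (r_i+r_j)·cross = 24·-93.5000 = -2244.0000
edge 2: (17,8.5)→(17.5,19)  cross = 17·19 − 17.5·8.5 = 174.2500; (r_i+r_j)·cross = 34.5·174.2500 = 6011.6250
edge 3: (17.5,19)→(17.5,35)  cross = 17.5·35 − 17.5·19 = 280.0000; (r_i+r_j)·cross = 35·280.0000 = 9800.0000
edge 4: (17.5,35)→(2.5,38.5)  cross = 17.5·38.5 − 2.5·35 = 586.2500; (r_i+r_j)·cross = 20·586.2500 = 11725.0000
Σcross = 700.0000 → A = |Σcross|/2 = 350.0000 mm²
Σ(r_i+r_j)·cross = 22946.1250 → first moment M = |Σ|/6 = 3824.3542
R_c = M/A = 3824.3542/350.0000 = 10.9267 mm
θ = 275° = 4.799655 rad
V = θ·R_c·A = 4.799655·10.9267·350.0000 = 18355.582 mm³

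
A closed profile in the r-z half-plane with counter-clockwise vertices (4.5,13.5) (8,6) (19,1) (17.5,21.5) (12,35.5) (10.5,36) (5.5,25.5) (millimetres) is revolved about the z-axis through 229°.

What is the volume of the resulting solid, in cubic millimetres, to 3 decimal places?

Volume = 15425.665 mm³

Profile (r,z), 7 vertices: (4.5,13.5) (8,6) (19,1) (17.5,21.5) (12,35.5) (10.5,36) (5.5,25.5)
edge 0: (4.5,13.5)→(8,6)  cross = 4.5·6 − 8·13.5 = -81.0000; (r_i+r_j)·cross = 12.5·-81.0000 = -1012.5000
edge 1: (8,6)→(19,1)  cross = 8·1 − 19·6 = -106.0000; (r_i+r_j)·cross = 27·-106.0000 = -2862.0000
edge 2: (19,1)→(17.5,21.5)  cross = 19·21.5 − 17.5·1 = 391.0000; (r_i+r_j)·cross = 36.5·391.0000 = 14271.5000
edge 3: (17.5,21.5)→(12,35.5)  cross = 17.5·35.5 − 12·21.5 = 363.2500; (r_i+r_j)·cross = 29.5·363.2500 = 10715.8750
edge 4: (12,35.5)→(10.5,36)  cross = 12·36 − 10.5·35.5 = 59.2500; (r_i+r_j)·cross = 22.5·59.2500 = 1333.1250
edge 5: (10.5,36)→(5.5,25.5)  cross = 10.5·25.5 − 5.5·36 = 69.7500; (r_i+r_j)·cross = 16·69.7500 = 1116.0000
edge 6: (5.5,25.5)→(4.5,13.5)  cross = 5.5·13.5 − 4.5·25.5 = -40.5000; (r_i+r_j)·cross = 10·-40.5000 = -405.0000
Σcross = 655.7500 → A = |Σcross|/2 = 327.8750 mm²
Σ(r_i+r_j)·cross = 23157.0000 → first moment M = |Σ|/6 = 3859.5000
R_c = M/A = 3859.5000/327.8750 = 11.7713 mm
θ = 229° = 3.996804 rad
V = θ·R_c·A = 3.996804·11.7713·327.8750 = 15425.665 mm³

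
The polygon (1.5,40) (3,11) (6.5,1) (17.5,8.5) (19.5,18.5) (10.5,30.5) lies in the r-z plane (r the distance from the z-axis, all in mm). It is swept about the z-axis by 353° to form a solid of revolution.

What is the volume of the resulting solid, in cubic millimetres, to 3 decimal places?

Profile (r,z), 6 vertices: (1.5,40) (3,11) (6.5,1) (17.5,8.5) (19.5,18.5) (10.5,30.5)
edge 0: (1.5,40)→(3,11)  cross = 1.5·11 − 3·40 = -103.5000; (r_i+r_j)·cross = 4.5·-103.5000 = -465.7500
edge 1: (3,11)→(6.5,1)  cross = 3·1 − 6.5·11 = -68.5000; (r_i+r_j)·cross = 9.5·-68.5000 = -650.7500
edge 2: (6.5,1)→(17.5,8.5)  cross = 6.5·8.5 − 17.5·1 = 37.7500; (r_i+r_j)·cross = 24·37.7500 = 906.0000
edge 3: (17.5,8.5)→(19.5,18.5)  cross = 17.5·18.5 − 19.5·8.5 = 158.0000; (r_i+r_j)·cross = 37·158.0000 = 5846.0000
edge 4: (19.5,18.5)→(10.5,30.5)  cross = 19.5·30.5 − 10.5·18.5 = 400.5000; (r_i+r_j)·cross = 30·400.5000 = 12015.0000
edge 5: (10.5,30.5)→(1.5,40)  cross = 10.5·40 − 1.5·30.5 = 374.2500; (r_i+r_j)·cross = 12·374.2500 = 4491.0000
Σcross = 798.5000 → A = |Σcross|/2 = 399.2500 mm²
Σ(r_i+r_j)·cross = 22141.5000 → first moment M = |Σ|/6 = 3690.2500
R_c = M/A = 3690.2500/399.2500 = 9.2430 mm
θ = 353° = 6.161012 rad
V = θ·R_c·A = 6.161012·9.2430·399.2500 = 22735.675 mm³

Volume = 22735.675 mm³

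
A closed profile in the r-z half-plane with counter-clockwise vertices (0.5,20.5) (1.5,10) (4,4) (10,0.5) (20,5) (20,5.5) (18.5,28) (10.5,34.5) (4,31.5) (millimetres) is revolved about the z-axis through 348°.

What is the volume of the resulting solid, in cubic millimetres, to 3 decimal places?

Volume = 31936.135 mm³

Profile (r,z), 9 vertices: (0.5,20.5) (1.5,10) (4,4) (10,0.5) (20,5) (20,5.5) (18.5,28) (10.5,34.5) (4,31.5)
edge 0: (0.5,20.5)→(1.5,10)  cross = 0.5·10 − 1.5·20.5 = -25.7500; (r_i+r_j)·cross = 2·-25.7500 = -51.5000
edge 1: (1.5,10)→(4,4)  cross = 1.5·4 − 4·10 = -34.0000; (r_i+r_j)·cross = 5.5·-34.0000 = -187.0000
edge 2: (4,4)→(10,0.5)  cross = 4·0.5 − 10·4 = -38.0000; (r_i+r_j)·cross = 14·-38.0000 = -532.0000
edge 3: (10,0.5)→(20,5)  cross = 10·5 − 20·0.5 = 40.0000; (r_i+r_j)·cross = 30·40.0000 = 1200.0000
edge 4: (20,5)→(20,5.5)  cross = 20·5.5 − 20·5 = 10.0000; (r_i+r_j)·cross = 40·10.0000 = 400.0000
edge 5: (20,5.5)→(18.5,28)  cross = 20·28 − 18.5·5.5 = 458.2500; (r_i+r_j)·cross = 38.5·458.2500 = 17642.6250
edge 6: (18.5,28)→(10.5,34.5)  cross = 18.5·34.5 − 10.5·28 = 344.2500; (r_i+r_j)·cross = 29·344.2500 = 9983.2500
edge 7: (10.5,34.5)→(4,31.5)  cross = 10.5·31.5 − 4·34.5 = 192.7500; (r_i+r_j)·cross = 14.5·192.7500 = 2794.8750
edge 8: (4,31.5)→(0.5,20.5)  cross = 4·20.5 − 0.5·31.5 = 66.2500; (r_i+r_j)·cross = 4.5·66.2500 = 298.1250
Σcross = 1013.7500 → A = |Σcross|/2 = 506.8750 mm²
Σ(r_i+r_j)·cross = 31548.3750 → first moment M = |Σ|/6 = 5258.0625
R_c = M/A = 5258.0625/506.8750 = 10.3735 mm
θ = 348° = 6.073746 rad
V = θ·R_c·A = 6.073746·10.3735·506.8750 = 31936.135 mm³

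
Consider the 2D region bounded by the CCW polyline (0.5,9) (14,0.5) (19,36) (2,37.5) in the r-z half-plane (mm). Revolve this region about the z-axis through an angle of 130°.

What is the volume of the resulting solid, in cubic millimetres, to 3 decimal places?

Profile (r,z), 4 vertices: (0.5,9) (14,0.5) (19,36) (2,37.5)
edge 0: (0.5,9)→(14,0.5)  cross = 0.5·0.5 − 14·9 = -125.7500; (r_i+r_j)·cross = 14.5·-125.7500 = -1823.3750
edge 1: (14,0.5)→(19,36)  cross = 14·36 − 19·0.5 = 494.5000; (r_i+r_j)·cross = 33·494.5000 = 16318.5000
edge 2: (19,36)→(2,37.5)  cross = 19·37.5 − 2·36 = 640.5000; (r_i+r_j)·cross = 21·640.5000 = 13450.5000
edge 3: (2,37.5)→(0.5,9)  cross = 2·9 − 0.5·37.5 = -0.7500; (r_i+r_j)·cross = 2.5·-0.7500 = -1.8750
Σcross = 1008.5000 → A = |Σcross|/2 = 504.2500 mm²
Σ(r_i+r_j)·cross = 27943.7500 → first moment M = |Σ|/6 = 4657.2917
R_c = M/A = 4657.2917/504.2500 = 9.2361 mm
θ = 130° = 2.268928 rad
V = θ·R_c·A = 2.268928·9.2361·504.2500 = 10567.060 mm³

Volume = 10567.060 mm³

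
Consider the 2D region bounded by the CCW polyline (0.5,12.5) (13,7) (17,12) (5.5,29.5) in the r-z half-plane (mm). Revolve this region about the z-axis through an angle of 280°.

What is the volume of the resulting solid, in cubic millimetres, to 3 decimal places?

Volume = 7400.632 mm³

Profile (r,z), 4 vertices: (0.5,12.5) (13,7) (17,12) (5.5,29.5)
edge 0: (0.5,12.5)→(13,7)  cross = 0.5·7 − 13·12.5 = -159.0000; (r_i+r_j)·cross = 13.5·-159.0000 = -2146.5000
edge 1: (13,7)→(17,12)  cross = 13·12 − 17·7 = 37.0000; (r_i+r_j)·cross = 30·37.0000 = 1110.0000
edge 2: (17,12)→(5.5,29.5)  cross = 17·29.5 − 5.5·12 = 435.5000; (r_i+r_j)·cross = 22.5·435.5000 = 9798.7500
edge 3: (5.5,29.5)→(0.5,12.5)  cross = 5.5·12.5 − 0.5·29.5 = 54.0000; (r_i+r_j)·cross = 6·54.0000 = 324.0000
Σcross = 367.5000 → A = |Σcross|/2 = 183.7500 mm²
Σ(r_i+r_j)·cross = 9086.2500 → first moment M = |Σ|/6 = 1514.3750
R_c = M/A = 1514.3750/183.7500 = 8.2415 mm
θ = 280° = 4.886922 rad
V = θ·R_c·A = 4.886922·8.2415·183.7500 = 7400.632 mm³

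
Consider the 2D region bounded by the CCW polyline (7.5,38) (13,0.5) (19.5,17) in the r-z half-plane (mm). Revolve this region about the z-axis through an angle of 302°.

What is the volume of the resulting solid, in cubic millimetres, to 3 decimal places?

Profile (r,z), 3 vertices: (7.5,38) (13,0.5) (19.5,17)
edge 0: (7.5,38)→(13,0.5)  cross = 7.5·0.5 − 13·38 = -490.2500; (r_i+r_j)·cross = 20.5·-490.2500 = -10050.1250
edge 1: (13,0.5)→(19.5,17)  cross = 13·17 − 19.5·0.5 = 211.2500; (r_i+r_j)·cross = 32.5·211.2500 = 6865.6250
edge 2: (19.5,17)→(7.5,38)  cross = 19.5·38 − 7.5·17 = 613.5000; (r_i+r_j)·cross = 27·613.5000 = 16564.5000
Σcross = 334.5000 → A = |Σcross|/2 = 167.2500 mm²
Σ(r_i+r_j)·cross = 13380.0000 → first moment M = |Σ|/6 = 2230.0000
R_c = M/A = 2230.0000/167.2500 = 13.3333 mm
θ = 302° = 5.270894 rad
V = θ·R_c·A = 5.270894·13.3333·167.2500 = 11754.094 mm³

Volume = 11754.094 mm³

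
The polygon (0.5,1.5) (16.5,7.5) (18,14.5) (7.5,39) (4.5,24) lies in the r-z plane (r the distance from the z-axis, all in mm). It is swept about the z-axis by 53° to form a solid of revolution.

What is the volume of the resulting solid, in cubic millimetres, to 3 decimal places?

Profile (r,z), 5 vertices: (0.5,1.5) (16.5,7.5) (18,14.5) (7.5,39) (4.5,24)
edge 0: (0.5,1.5)→(16.5,7.5)  cross = 0.5·7.5 − 16.5·1.5 = -21.0000; (r_i+r_j)·cross = 17·-21.0000 = -357.0000
edge 1: (16.5,7.5)→(18,14.5)  cross = 16.5·14.5 − 18·7.5 = 104.2500; (r_i+r_j)·cross = 34.5·104.2500 = 3596.6250
edge 2: (18,14.5)→(7.5,39)  cross = 18·39 − 7.5·14.5 = 593.2500; (r_i+r_j)·cross = 25.5·593.2500 = 15127.8750
edge 3: (7.5,39)→(4.5,24)  cross = 7.5·24 − 4.5·39 = 4.5000; (r_i+r_j)·cross = 12·4.5000 = 54.0000
edge 4: (4.5,24)→(0.5,1.5)  cross = 4.5·1.5 − 0.5·24 = -5.2500; (r_i+r_j)·cross = 5·-5.2500 = -26.2500
Σcross = 675.7500 → A = |Σcross|/2 = 337.8750 mm²
Σ(r_i+r_j)·cross = 18395.2500 → first moment M = |Σ|/6 = 3065.8750
R_c = M/A = 3065.8750/337.8750 = 9.0740 mm
θ = 53° = 0.925025 rad
V = θ·R_c·A = 0.925025·9.0740·337.8750 = 2836.009 mm³

Volume = 2836.009 mm³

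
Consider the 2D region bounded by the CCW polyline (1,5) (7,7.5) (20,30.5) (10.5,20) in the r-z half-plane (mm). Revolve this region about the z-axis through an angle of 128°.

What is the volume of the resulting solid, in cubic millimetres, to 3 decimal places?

Profile (r,z), 4 vertices: (1,5) (7,7.5) (20,30.5) (10.5,20)
edge 0: (1,5)→(7,7.5)  cross = 1·7.5 − 7·5 = -27.5000; (r_i+r_j)·cross = 8·-27.5000 = -220.0000
edge 1: (7,7.5)→(20,30.5)  cross = 7·30.5 − 20·7.5 = 63.5000; (r_i+r_j)·cross = 27·63.5000 = 1714.5000
edge 2: (20,30.5)→(10.5,20)  cross = 20·20 − 10.5·30.5 = 79.7500; (r_i+r_j)·cross = 30.5·79.7500 = 2432.3750
edge 3: (10.5,20)→(1,5)  cross = 10.5·5 − 1·20 = 32.5000; (r_i+r_j)·cross = 11.5·32.5000 = 373.7500
Σcross = 148.2500 → A = |Σcross|/2 = 74.1250 mm²
Σ(r_i+r_j)·cross = 4300.6250 → first moment M = |Σ|/6 = 716.7708
R_c = M/A = 716.7708/74.1250 = 9.6698 mm
θ = 128° = 2.234021 rad
V = θ·R_c·A = 2.234021·9.6698·74.1250 = 1601.281 mm³

Volume = 1601.281 mm³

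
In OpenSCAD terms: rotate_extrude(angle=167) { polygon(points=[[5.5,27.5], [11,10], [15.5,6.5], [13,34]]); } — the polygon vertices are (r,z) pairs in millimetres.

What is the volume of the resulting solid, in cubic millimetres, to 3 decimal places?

Profile (r,z), 4 vertices: (5.5,27.5) (11,10) (15.5,6.5) (13,34)
edge 0: (5.5,27.5)→(11,10)  cross = 5.5·10 − 11·27.5 = -247.5000; (r_i+r_j)·cross = 16.5·-247.5000 = -4083.7500
edge 1: (11,10)→(15.5,6.5)  cross = 11·6.5 − 15.5·10 = -83.5000; (r_i+r_j)·cross = 26.5·-83.5000 = -2212.7500
edge 2: (15.5,6.5)→(13,34)  cross = 15.5·34 − 13·6.5 = 442.5000; (r_i+r_j)·cross = 28.5·442.5000 = 12611.2500
edge 3: (13,34)→(5.5,27.5)  cross = 13·27.5 − 5.5·34 = 170.5000; (r_i+r_j)·cross = 18.5·170.5000 = 3154.2500
Σcross = 282.0000 → A = |Σcross|/2 = 141.0000 mm²
Σ(r_i+r_j)·cross = 9469.0000 → first moment M = |Σ|/6 = 1578.1667
R_c = M/A = 1578.1667/141.0000 = 11.1927 mm
θ = 167° = 2.914700 rad
V = θ·R_c·A = 2.914700·11.1927·141.0000 = 4599.882 mm³

Volume = 4599.882 mm³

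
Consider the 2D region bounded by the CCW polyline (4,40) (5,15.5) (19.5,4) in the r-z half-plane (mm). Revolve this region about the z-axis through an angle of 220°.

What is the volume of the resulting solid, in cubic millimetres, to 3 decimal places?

Volume = 6269.550 mm³

Profile (r,z), 3 vertices: (4,40) (5,15.5) (19.5,4)
edge 0: (4,40)→(5,15.5)  cross = 4·15.5 − 5·40 = -138.0000; (r_i+r_j)·cross = 9·-138.0000 = -1242.0000
edge 1: (5,15.5)→(19.5,4)  cross = 5·4 − 19.5·15.5 = -282.2500; (r_i+r_j)·cross = 24.5·-282.2500 = -6915.1250
edge 2: (19.5,4)→(4,40)  cross = 19.5·40 − 4·4 = 764.0000; (r_i+r_j)·cross = 23.5·764.0000 = 17954.0000
Σcross = 343.7500 → A = |Σcross|/2 = 171.8750 mm²
Σ(r_i+r_j)·cross = 9796.8750 → first moment M = |Σ|/6 = 1632.8125
R_c = M/A = 1632.8125/171.8750 = 9.5000 mm
θ = 220° = 3.839724 rad
V = θ·R_c·A = 3.839724·9.5000·171.8750 = 6269.550 mm³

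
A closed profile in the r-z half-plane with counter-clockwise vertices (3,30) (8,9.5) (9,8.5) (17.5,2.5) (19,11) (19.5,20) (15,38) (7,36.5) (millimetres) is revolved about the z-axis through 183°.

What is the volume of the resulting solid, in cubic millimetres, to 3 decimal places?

Profile (r,z), 8 vertices: (3,30) (8,9.5) (9,8.5) (17.5,2.5) (19,11) (19.5,20) (15,38) (7,36.5)
edge 0: (3,30)→(8,9.5)  cross = 3·9.5 − 8·30 = -211.5000; (r_i+r_j)·cross = 11·-211.5000 = -2326.5000
edge 1: (8,9.5)→(9,8.5)  cross = 8·8.5 − 9·9.5 = -17.5000; (r_i+r_j)·cross = 17·-17.5000 = -297.5000
edge 2: (9,8.5)→(17.5,2.5)  cross = 9·2.5 − 17.5·8.5 = -126.2500; (r_i+r_j)·cross = 26.5·-126.2500 = -3345.6250
edge 3: (17.5,2.5)→(19,11)  cross = 17.5·11 − 19·2.5 = 145.0000; (r_i+r_j)·cross = 36.5·145.0000 = 5292.5000
edge 4: (19,11)→(19.5,20)  cross = 19·20 − 19.5·11 = 165.5000; (r_i+r_j)·cross = 38.5·165.5000 = 6371.7500
edge 5: (19.5,20)→(15,38)  cross = 19.5·38 − 15·20 = 441.0000; (r_i+r_j)·cross = 34.5·441.0000 = 15214.5000
edge 6: (15,38)→(7,36.5)  cross = 15·36.5 − 7·38 = 281.5000; (r_i+r_j)·cross = 22·281.5000 = 6193.0000
edge 7: (7,36.5)→(3,30)  cross = 7·30 − 3·36.5 = 100.5000; (r_i+r_j)·cross = 10·100.5000 = 1005.0000
Σcross = 778.2500 → A = |Σcross|/2 = 389.1250 mm²
Σ(r_i+r_j)·cross = 28107.1250 → first moment M = |Σ|/6 = 4684.5208
R_c = M/A = 4684.5208/389.1250 = 12.0386 mm
θ = 183° = 3.193953 rad
V = θ·R_c·A = 3.193953·12.0386·389.1250 = 14962.137 mm³

Volume = 14962.137 mm³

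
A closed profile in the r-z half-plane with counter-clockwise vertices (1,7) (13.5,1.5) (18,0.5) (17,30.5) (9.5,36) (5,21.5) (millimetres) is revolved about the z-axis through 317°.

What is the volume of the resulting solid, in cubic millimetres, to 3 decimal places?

Profile (r,z), 6 vertices: (1,7) (13.5,1.5) (18,0.5) (17,30.5) (9.5,36) (5,21.5)
edge 0: (1,7)→(13.5,1.5)  cross = 1·1.5 − 13.5·7 = -93.0000; (r_i+r_j)·cross = 14.5·-93.0000 = -1348.5000
edge 1: (13.5,1.5)→(18,0.5)  cross = 13.5·0.5 − 18·1.5 = -20.2500; (r_i+r_j)·cross = 31.5·-20.2500 = -637.8750
edge 2: (18,0.5)→(17,30.5)  cross = 18·30.5 − 17·0.5 = 540.5000; (r_i+r_j)·cross = 35·540.5000 = 18917.5000
edge 3: (17,30.5)→(9.5,36)  cross = 17·36 − 9.5·30.5 = 322.2500; (r_i+r_j)·cross = 26.5·322.2500 = 8539.6250
edge 4: (9.5,36)→(5,21.5)  cross = 9.5·21.5 − 5·36 = 24.2500; (r_i+r_j)·cross = 14.5·24.2500 = 351.6250
edge 5: (5,21.5)→(1,7)  cross = 5·7 − 1·21.5 = 13.5000; (r_i+r_j)·cross = 6·13.5000 = 81.0000
Σcross = 787.2500 → A = |Σcross|/2 = 393.6250 mm²
Σ(r_i+r_j)·cross = 25903.3750 → first moment M = |Σ|/6 = 4317.2292
R_c = M/A = 4317.2292/393.6250 = 10.9679 mm
θ = 317° = 5.532694 rad
V = θ·R_c·A = 5.532694·10.9679·393.6250 = 23885.907 mm³

Volume = 23885.907 mm³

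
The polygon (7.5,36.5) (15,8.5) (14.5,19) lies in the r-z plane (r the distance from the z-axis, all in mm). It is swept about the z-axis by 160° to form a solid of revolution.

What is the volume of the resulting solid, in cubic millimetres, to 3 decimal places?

Profile (r,z), 3 vertices: (7.5,36.5) (15,8.5) (14.5,19)
edge 0: (7.5,36.5)→(15,8.5)  cross = 7.5·8.5 − 15·36.5 = -483.7500; (r_i+r_j)·cross = 22.5·-483.7500 = -10884.3750
edge 1: (15,8.5)→(14.5,19)  cross = 15·19 − 14.5·8.5 = 161.7500; (r_i+r_j)·cross = 29.5·161.7500 = 4771.6250
edge 2: (14.5,19)→(7.5,36.5)  cross = 14.5·36.5 − 7.5·19 = 386.7500; (r_i+r_j)·cross = 22·386.7500 = 8508.5000
Σcross = 64.7500 → A = |Σcross|/2 = 32.3750 mm²
Σ(r_i+r_j)·cross = 2395.7500 → first moment M = |Σ|/6 = 399.2917
R_c = M/A = 399.2917/32.3750 = 12.3333 mm
θ = 160° = 2.792527 rad
V = θ·R_c·A = 2.792527·12.3333·32.3750 = 1115.033 mm³

Volume = 1115.033 mm³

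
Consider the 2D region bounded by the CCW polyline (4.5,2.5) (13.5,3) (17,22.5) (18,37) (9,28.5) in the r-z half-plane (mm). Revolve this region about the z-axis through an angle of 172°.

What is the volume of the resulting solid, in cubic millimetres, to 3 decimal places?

Volume = 9314.476 mm³

Profile (r,z), 5 vertices: (4.5,2.5) (13.5,3) (17,22.5) (18,37) (9,28.5)
edge 0: (4.5,2.5)→(13.5,3)  cross = 4.5·3 − 13.5·2.5 = -20.2500; (r_i+r_j)·cross = 18·-20.2500 = -364.5000
edge 1: (13.5,3)→(17,22.5)  cross = 13.5·22.5 − 17·3 = 252.7500; (r_i+r_j)·cross = 30.5·252.7500 = 7708.8750
edge 2: (17,22.5)→(18,37)  cross = 17·37 − 18·22.5 = 224.0000; (r_i+r_j)·cross = 35·224.0000 = 7840.0000
edge 3: (18,37)→(9,28.5)  cross = 18·28.5 − 9·37 = 180.0000; (r_i+r_j)·cross = 27·180.0000 = 4860.0000
edge 4: (9,28.5)→(4.5,2.5)  cross = 9·2.5 − 4.5·28.5 = -105.7500; (r_i+r_j)·cross = 13.5·-105.7500 = -1427.6250
Σcross = 530.7500 → A = |Σcross|/2 = 265.3750 mm²
Σ(r_i+r_j)·cross = 18616.7500 → first moment M = |Σ|/6 = 3102.7917
R_c = M/A = 3102.7917/265.3750 = 11.6921 mm
θ = 172° = 3.001966 rad
V = θ·R_c·A = 3.001966·11.6921·265.3750 = 9314.476 mm³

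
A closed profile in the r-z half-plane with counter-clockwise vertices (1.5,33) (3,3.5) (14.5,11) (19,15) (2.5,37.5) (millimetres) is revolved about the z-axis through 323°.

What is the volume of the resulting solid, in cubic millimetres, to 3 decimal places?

Profile (r,z), 5 vertices: (1.5,33) (3,3.5) (14.5,11) (19,15) (2.5,37.5)
edge 0: (1.5,33)→(3,3.5)  cross = 1.5·3.5 − 3·33 = -93.7500; (r_i+r_j)·cross = 4.5·-93.7500 = -421.8750
edge 1: (3,3.5)→(14.5,11)  cross = 3·11 − 14.5·3.5 = -17.7500; (r_i+r_j)·cross = 17.5·-17.7500 = -310.6250
edge 2: (14.5,11)→(19,15)  cross = 14.5·15 − 19·11 = 8.5000; (r_i+r_j)·cross = 33.5·8.5000 = 284.7500
edge 3: (19,15)→(2.5,37.5)  cross = 19·37.5 − 2.5·15 = 675.0000; (r_i+r_j)·cross = 21.5·675.0000 = 14512.5000
edge 4: (2.5,37.5)→(1.5,33)  cross = 2.5·33 − 1.5·37.5 = 26.2500; (r_i+r_j)·cross = 4·26.2500 = 105.0000
Σcross = 598.2500 → A = |Σcross|/2 = 299.1250 mm²
Σ(r_i+r_j)·cross = 14169.7500 → first moment M = |Σ|/6 = 2361.6250
R_c = M/A = 2361.6250/299.1250 = 7.8951 mm
θ = 323° = 5.637413 rad
V = θ·R_c·A = 5.637413·7.8951·299.1250 = 13313.457 mm³

Volume = 13313.457 mm³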